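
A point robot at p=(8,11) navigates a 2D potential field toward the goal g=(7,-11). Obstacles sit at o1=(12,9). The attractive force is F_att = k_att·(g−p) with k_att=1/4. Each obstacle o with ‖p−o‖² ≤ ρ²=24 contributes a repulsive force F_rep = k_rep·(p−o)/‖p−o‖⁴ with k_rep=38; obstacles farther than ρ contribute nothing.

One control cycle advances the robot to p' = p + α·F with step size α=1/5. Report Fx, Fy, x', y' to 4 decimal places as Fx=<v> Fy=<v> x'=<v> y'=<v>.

F_att = 1/4·(g−p) = 1/4·(-1,-22) = (-0.2500,-5.5000)
o1: d²=20 ≤ ρ²=24; F_rep = 38·(-4,2)/20² = (-0.3800,0.1900)
F = F_att + ΣF_rep = (-0.6300,-5.3100)
p' = p + 1/5·F = (7.8740,9.9380)

Fx=-0.6300 Fy=-5.3100 x'=7.8740 y'=9.9380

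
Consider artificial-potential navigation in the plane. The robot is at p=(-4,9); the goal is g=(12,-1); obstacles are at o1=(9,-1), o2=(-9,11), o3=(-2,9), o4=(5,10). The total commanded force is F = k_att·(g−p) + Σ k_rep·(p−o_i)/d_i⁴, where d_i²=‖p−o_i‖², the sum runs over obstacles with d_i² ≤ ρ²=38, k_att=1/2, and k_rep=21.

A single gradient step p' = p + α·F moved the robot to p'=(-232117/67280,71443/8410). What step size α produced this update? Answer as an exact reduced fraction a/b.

F_att = 1/2·(g−p) = 1/2·(16,-10) = (8.0000,-5.0000)
o1: d²=269 > ρ²=38 → inactive
o2: d²=29 ≤ ρ²=38; F_rep = 21·(5,-2)/29² = (0.1249,-0.0499)
o3: d²=4 ≤ ρ²=38; F_rep = 21·(-2,0)/4² = (-2.6250,0.0000)
o4: d²=82 > ρ²=38 → inactive
F = F_att + ΣF_rep = (5.4999,-5.0499)
Δp = p'−p = (0.5500,-0.5050); α = Δx/Fx = (37003/67280) / (37003/6728) = 1/10
check: Δy/Fy = (-4247/8410) / (-4247/841) = 1/10 ✓

α = 1/10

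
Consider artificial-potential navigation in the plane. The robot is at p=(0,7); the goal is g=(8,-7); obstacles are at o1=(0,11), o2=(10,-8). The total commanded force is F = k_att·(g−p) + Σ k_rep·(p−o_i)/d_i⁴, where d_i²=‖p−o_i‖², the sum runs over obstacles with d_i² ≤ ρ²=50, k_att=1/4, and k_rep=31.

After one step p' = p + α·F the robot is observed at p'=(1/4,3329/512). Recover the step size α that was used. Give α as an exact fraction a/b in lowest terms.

F_att = 1/4·(g−p) = 1/4·(8,-14) = (2.0000,-3.5000)
o1: d²=16 ≤ ρ²=50; F_rep = 31·(0,-4)/16² = (0.0000,-0.4844)
o2: d²=325 > ρ²=50 → inactive
F = F_att + ΣF_rep = (2.0000,-3.9844)
Δp = p'−p = (0.2500,-0.4980); α = Δx/Fx = (1/4) / (2) = 1/8
check: Δy/Fy = (-255/512) / (-255/64) = 1/8 ✓

α = 1/8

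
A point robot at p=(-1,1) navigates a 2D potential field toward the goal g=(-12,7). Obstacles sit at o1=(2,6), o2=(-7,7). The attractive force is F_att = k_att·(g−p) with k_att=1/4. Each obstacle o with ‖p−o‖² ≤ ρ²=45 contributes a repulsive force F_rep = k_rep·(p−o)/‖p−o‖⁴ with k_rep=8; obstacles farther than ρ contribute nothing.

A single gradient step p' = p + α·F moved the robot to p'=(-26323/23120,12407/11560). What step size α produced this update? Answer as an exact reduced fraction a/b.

F_att = 1/4·(g−p) = 1/4·(-11,6) = (-2.7500,1.5000)
o1: d²=34 ≤ ρ²=45; F_rep = 8·(-3,-5)/34² = (-0.0208,-0.0346)
o2: d²=72 > ρ²=45 → inactive
F = F_att + ΣF_rep = (-2.7708,1.4654)
Δp = p'−p = (-0.1385,0.0733); α = Δx/Fx = (-3203/23120) / (-3203/1156) = 1/20
check: Δy/Fy = (847/11560) / (847/578) = 1/20 ✓

α = 1/20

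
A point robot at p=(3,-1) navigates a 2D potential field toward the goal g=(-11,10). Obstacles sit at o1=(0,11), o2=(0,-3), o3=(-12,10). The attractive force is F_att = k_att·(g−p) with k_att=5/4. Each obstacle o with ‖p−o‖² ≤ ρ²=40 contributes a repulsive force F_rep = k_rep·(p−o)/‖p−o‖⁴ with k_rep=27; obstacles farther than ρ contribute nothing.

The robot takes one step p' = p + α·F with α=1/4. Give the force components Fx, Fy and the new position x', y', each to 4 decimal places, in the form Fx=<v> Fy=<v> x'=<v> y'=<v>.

F_att = 5/4·(g−p) = 5/4·(-14,11) = (-17.5000,13.7500)
o1: d²=153 > ρ²=40 → inactive
o2: d²=13 ≤ ρ²=40; F_rep = 27·(3,2)/13² = (0.4793,0.3195)
o3: d²=346 > ρ²=40 → inactive
F = F_att + ΣF_rep = (-17.0207,14.0695)
p' = p + 1/4·F = (-1.2552,2.5174)

Fx=-17.0207 Fy=14.0695 x'=-1.2552 y'=2.5174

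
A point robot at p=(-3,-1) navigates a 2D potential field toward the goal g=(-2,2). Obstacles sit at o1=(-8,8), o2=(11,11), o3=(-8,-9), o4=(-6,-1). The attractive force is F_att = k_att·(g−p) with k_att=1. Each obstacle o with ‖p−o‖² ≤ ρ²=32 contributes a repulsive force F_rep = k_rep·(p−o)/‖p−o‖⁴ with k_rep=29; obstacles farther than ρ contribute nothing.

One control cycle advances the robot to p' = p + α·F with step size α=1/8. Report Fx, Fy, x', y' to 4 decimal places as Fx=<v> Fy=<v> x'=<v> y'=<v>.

F_att = 1·(g−p) = 1·(1,3) = (1.0000,3.0000)
o1: d²=106 > ρ²=32 → inactive
o2: d²=340 > ρ²=32 → inactive
o3: d²=89 > ρ²=32 → inactive
o4: d²=9 ≤ ρ²=32; F_rep = 29·(3,0)/9² = (1.0741,0.0000)
F = F_att + ΣF_rep = (2.0741,3.0000)
p' = p + 1/8·F = (-2.7407,-0.6250)

Fx=2.0741 Fy=3.0000 x'=-2.7407 y'=-0.6250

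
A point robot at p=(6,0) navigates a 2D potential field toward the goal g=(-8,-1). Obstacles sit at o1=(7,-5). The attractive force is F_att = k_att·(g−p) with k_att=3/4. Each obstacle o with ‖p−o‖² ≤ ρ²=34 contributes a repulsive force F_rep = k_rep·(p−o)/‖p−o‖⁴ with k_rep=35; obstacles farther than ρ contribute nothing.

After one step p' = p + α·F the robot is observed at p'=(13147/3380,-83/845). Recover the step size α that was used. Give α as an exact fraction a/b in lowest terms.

F_att = 3/4·(g−p) = 3/4·(-14,-1) = (-10.5000,-0.7500)
o1: d²=26 ≤ ρ²=34; F_rep = 35·(-1,5)/26² = (-0.0518,0.2589)
F = F_att + ΣF_rep = (-10.5518,-0.4911)
Δp = p'−p = (-2.1104,-0.0982); α = Δx/Fx = (-7133/3380) / (-7133/676) = 1/5
check: Δy/Fy = (-83/845) / (-83/169) = 1/5 ✓

α = 1/5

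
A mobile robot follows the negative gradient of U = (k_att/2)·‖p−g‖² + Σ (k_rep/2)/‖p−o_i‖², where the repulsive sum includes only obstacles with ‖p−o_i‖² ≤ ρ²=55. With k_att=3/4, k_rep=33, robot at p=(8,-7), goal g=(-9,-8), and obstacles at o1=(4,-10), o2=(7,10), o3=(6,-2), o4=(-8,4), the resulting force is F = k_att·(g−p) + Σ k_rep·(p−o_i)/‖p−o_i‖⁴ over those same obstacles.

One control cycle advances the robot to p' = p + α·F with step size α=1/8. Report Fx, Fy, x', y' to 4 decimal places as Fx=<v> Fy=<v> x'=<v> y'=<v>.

Fx=-12.4603 Fy=-0.7878 x'=6.4425 y'=-7.0985

F_att = 3/4·(g−p) = 3/4·(-17,-1) = (-12.7500,-0.7500)
o1: d²=25 ≤ ρ²=55; F_rep = 33·(4,3)/25² = (0.2112,0.1584)
o2: d²=290 > ρ²=55 → inactive
o3: d²=29 ≤ ρ²=55; F_rep = 33·(2,-5)/29² = (0.0785,-0.1962)
o4: d²=377 > ρ²=55 → inactive
F = F_att + ΣF_rep = (-12.4603,-0.7878)
p' = p + 1/8·F = (6.4425,-7.0985)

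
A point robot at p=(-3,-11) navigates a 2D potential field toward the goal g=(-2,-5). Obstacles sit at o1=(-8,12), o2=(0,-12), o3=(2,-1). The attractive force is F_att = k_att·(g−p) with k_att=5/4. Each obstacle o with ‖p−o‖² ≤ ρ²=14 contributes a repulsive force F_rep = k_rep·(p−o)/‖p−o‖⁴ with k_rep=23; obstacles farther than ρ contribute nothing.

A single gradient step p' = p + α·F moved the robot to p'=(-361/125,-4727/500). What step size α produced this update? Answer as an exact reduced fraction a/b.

F_att = 5/4·(g−p) = 5/4·(1,6) = (1.2500,7.5000)
o1: d²=554 > ρ²=14 → inactive
o2: d²=10 ≤ ρ²=14; F_rep = 23·(-3,1)/10² = (-0.6900,0.2300)
o3: d²=125 > ρ²=14 → inactive
F = F_att + ΣF_rep = (0.5600,7.7300)
Δp = p'−p = (0.1120,1.5460); α = Δx/Fx = (14/125) / (14/25) = 1/5
check: Δy/Fy = (773/500) / (773/100) = 1/5 ✓

α = 1/5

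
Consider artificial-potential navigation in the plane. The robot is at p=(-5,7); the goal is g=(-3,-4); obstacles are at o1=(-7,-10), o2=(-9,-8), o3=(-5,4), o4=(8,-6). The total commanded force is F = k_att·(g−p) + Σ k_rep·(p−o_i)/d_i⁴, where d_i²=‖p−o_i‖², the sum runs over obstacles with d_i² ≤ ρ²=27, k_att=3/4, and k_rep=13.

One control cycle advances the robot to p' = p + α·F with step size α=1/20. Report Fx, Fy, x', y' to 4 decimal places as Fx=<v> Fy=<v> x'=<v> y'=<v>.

Fx=1.5000 Fy=-7.7685 x'=-4.9250 y'=6.6116

F_att = 3/4·(g−p) = 3/4·(2,-11) = (1.5000,-8.2500)
o1: d²=293 > ρ²=27 → inactive
o2: d²=241 > ρ²=27 → inactive
o3: d²=9 ≤ ρ²=27; F_rep = 13·(0,3)/9² = (0.0000,0.4815)
o4: d²=338 > ρ²=27 → inactive
F = F_att + ΣF_rep = (1.5000,-7.7685)
p' = p + 1/20·F = (-4.9250,6.6116)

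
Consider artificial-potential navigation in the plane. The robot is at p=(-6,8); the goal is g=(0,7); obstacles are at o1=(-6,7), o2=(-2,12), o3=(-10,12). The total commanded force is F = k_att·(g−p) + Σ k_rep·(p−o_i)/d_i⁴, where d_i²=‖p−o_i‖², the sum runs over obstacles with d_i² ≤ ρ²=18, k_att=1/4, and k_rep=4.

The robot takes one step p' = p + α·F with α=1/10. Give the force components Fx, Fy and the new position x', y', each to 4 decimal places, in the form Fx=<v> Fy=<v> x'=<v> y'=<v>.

F_att = 1/4·(g−p) = 1/4·(6,-1) = (1.5000,-0.2500)
o1: d²=1 ≤ ρ²=18; F_rep = 4·(0,1)/1² = (0.0000,4.0000)
o2: d²=32 > ρ²=18 → inactive
o3: d²=32 > ρ²=18 → inactive
F = F_att + ΣF_rep = (1.5000,3.7500)
p' = p + 1/10·F = (-5.8500,8.3750)

Fx=1.5000 Fy=3.7500 x'=-5.8500 y'=8.3750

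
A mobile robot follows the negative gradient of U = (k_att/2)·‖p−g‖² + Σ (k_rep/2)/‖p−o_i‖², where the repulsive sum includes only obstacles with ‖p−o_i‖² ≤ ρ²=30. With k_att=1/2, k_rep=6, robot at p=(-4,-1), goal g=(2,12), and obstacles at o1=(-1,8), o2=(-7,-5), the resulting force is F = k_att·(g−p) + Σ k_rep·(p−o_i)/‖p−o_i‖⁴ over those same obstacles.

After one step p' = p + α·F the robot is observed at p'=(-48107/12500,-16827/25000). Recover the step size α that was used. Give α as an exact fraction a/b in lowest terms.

α = 1/20

F_att = 1/2·(g−p) = 1/2·(6,13) = (3.0000,6.5000)
o1: d²=90 > ρ²=30 → inactive
o2: d²=25 ≤ ρ²=30; F_rep = 6·(3,4)/25² = (0.0288,0.0384)
F = F_att + ΣF_rep = (3.0288,6.5384)
Δp = p'−p = (0.1514,0.3269); α = Δx/Fx = (1893/12500) / (1893/625) = 1/20
check: Δy/Fy = (8173/25000) / (8173/1250) = 1/20 ✓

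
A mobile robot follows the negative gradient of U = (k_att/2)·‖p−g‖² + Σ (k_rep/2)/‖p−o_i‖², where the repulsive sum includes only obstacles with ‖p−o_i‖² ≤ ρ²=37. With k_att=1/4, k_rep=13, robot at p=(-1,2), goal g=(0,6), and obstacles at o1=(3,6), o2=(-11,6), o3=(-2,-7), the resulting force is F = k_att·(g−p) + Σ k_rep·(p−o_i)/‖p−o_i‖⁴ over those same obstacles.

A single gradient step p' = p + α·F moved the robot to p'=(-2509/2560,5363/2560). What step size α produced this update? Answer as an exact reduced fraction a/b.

α = 1/10

F_att = 1/4·(g−p) = 1/4·(1,4) = (0.2500,1.0000)
o1: d²=32 ≤ ρ²=37; F_rep = 13·(-4,-4)/32² = (-0.0508,-0.0508)
o2: d²=116 > ρ²=37 → inactive
o3: d²=82 > ρ²=37 → inactive
F = F_att + ΣF_rep = (0.1992,0.9492)
Δp = p'−p = (0.0199,0.0949); α = Δx/Fx = (51/2560) / (51/256) = 1/10
check: Δy/Fy = (243/2560) / (243/256) = 1/10 ✓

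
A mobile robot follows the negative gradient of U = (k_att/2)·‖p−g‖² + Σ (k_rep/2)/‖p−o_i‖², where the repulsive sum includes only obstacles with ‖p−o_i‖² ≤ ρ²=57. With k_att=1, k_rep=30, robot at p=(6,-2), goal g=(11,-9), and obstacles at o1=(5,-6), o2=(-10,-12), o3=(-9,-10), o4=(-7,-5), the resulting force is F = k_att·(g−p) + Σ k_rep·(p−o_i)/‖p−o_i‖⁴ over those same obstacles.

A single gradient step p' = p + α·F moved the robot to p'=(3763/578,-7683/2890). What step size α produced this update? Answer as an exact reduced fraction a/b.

α = 1/10

F_att = 1·(g−p) = 1·(5,-7) = (5.0000,-7.0000)
o1: d²=17 ≤ ρ²=57; F_rep = 30·(1,4)/17² = (0.1038,0.4152)
o2: d²=356 > ρ²=57 → inactive
o3: d²=289 > ρ²=57 → inactive
o4: d²=178 > ρ²=57 → inactive
F = F_att + ΣF_rep = (5.1038,-6.5848)
Δp = p'−p = (0.5104,-0.6585); α = Δx/Fx = (295/578) / (1475/289) = 1/10
check: Δy/Fy = (-1903/2890) / (-1903/289) = 1/10 ✓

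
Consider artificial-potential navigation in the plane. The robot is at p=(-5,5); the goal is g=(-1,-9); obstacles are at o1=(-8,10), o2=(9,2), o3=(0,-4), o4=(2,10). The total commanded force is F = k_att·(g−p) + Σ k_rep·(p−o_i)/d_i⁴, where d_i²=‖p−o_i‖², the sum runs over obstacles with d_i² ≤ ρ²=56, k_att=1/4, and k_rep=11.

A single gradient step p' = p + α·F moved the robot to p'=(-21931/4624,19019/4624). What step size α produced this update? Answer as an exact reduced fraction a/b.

α = 1/4

F_att = 1/4·(g−p) = 1/4·(4,-14) = (1.0000,-3.5000)
o1: d²=34 ≤ ρ²=56; F_rep = 11·(3,-5)/34² = (0.0285,-0.0476)
o2: d²=205 > ρ²=56 → inactive
o3: d²=106 > ρ²=56 → inactive
o4: d²=74 > ρ²=56 → inactive
F = F_att + ΣF_rep = (1.0285,-3.5476)
Δp = p'−p = (0.2571,-0.8869); α = Δx/Fx = (1189/4624) / (1189/1156) = 1/4
check: Δy/Fy = (-4101/4624) / (-4101/1156) = 1/4 ✓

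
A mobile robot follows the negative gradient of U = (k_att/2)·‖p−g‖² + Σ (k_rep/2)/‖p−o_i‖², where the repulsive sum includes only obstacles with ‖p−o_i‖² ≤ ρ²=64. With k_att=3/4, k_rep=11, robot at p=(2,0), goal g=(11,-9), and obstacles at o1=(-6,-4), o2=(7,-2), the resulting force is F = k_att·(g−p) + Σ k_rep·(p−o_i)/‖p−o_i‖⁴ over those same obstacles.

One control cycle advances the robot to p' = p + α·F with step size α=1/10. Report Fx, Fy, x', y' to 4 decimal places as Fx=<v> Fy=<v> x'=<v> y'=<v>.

F_att = 3/4·(g−p) = 3/4·(9,-9) = (6.7500,-6.7500)
o1: d²=80 > ρ²=64 → inactive
o2: d²=29 ≤ ρ²=64; F_rep = 11·(-5,2)/29² = (-0.0654,0.0262)
F = F_att + ΣF_rep = (6.6846,-6.7238)
p' = p + 1/10·F = (2.6685,-0.6724)

Fx=6.6846 Fy=-6.7238 x'=2.6685 y'=-0.6724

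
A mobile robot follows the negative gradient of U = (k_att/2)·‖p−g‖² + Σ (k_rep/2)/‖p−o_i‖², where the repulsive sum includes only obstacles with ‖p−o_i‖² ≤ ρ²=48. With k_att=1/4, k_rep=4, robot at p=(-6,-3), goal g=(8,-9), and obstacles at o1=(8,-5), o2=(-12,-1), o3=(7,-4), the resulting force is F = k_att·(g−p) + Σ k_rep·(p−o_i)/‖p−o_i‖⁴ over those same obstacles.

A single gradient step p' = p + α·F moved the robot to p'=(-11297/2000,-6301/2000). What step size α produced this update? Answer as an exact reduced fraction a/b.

F_att = 1/4·(g−p) = 1/4·(14,-6) = (3.5000,-1.5000)
o1: d²=200 > ρ²=48 → inactive
o2: d²=40 ≤ ρ²=48; F_rep = 4·(6,-2)/40² = (0.0150,-0.0050)
o3: d²=170 > ρ²=48 → inactive
F = F_att + ΣF_rep = (3.5150,-1.5050)
Δp = p'−p = (0.3515,-0.1505); α = Δx/Fx = (703/2000) / (703/200) = 1/10
check: Δy/Fy = (-301/2000) / (-301/200) = 1/10 ✓

α = 1/10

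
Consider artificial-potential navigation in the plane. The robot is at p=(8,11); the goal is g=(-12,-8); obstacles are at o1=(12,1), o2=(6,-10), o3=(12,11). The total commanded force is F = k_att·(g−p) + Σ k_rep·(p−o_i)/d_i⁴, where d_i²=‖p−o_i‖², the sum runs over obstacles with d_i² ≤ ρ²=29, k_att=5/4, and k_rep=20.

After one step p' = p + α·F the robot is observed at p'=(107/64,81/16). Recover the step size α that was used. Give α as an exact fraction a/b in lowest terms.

α = 1/4

F_att = 5/4·(g−p) = 5/4·(-20,-19) = (-25.0000,-23.7500)
o1: d²=116 > ρ²=29 → inactive
o2: d²=445 > ρ²=29 → inactive
o3: d²=16 ≤ ρ²=29; F_rep = 20·(-4,0)/16² = (-0.3125,0.0000)
F = F_att + ΣF_rep = (-25.3125,-23.7500)
Δp = p'−p = (-6.3281,-5.9375); α = Δx/Fx = (-405/64) / (-405/16) = 1/4
check: Δy/Fy = (-95/16) / (-95/4) = 1/4 ✓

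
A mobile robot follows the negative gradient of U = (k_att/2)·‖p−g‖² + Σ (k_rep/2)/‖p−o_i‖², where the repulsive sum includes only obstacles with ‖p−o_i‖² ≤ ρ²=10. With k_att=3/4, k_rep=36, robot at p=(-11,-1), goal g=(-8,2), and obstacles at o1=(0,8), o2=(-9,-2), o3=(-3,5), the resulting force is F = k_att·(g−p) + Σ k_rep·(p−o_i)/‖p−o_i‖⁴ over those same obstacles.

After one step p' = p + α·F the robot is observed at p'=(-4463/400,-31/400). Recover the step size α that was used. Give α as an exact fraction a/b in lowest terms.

α = 1/4

F_att = 3/4·(g−p) = 3/4·(3,3) = (2.2500,2.2500)
o1: d²=202 > ρ²=10 → inactive
o2: d²=5 ≤ ρ²=10; F_rep = 36·(-2,1)/5² = (-2.8800,1.4400)
o3: d²=100 > ρ²=10 → inactive
F = F_att + ΣF_rep = (-0.6300,3.6900)
Δp = p'−p = (-0.1575,0.9225); α = Δx/Fx = (-63/400) / (-63/100) = 1/4
check: Δy/Fy = (369/400) / (369/100) = 1/4 ✓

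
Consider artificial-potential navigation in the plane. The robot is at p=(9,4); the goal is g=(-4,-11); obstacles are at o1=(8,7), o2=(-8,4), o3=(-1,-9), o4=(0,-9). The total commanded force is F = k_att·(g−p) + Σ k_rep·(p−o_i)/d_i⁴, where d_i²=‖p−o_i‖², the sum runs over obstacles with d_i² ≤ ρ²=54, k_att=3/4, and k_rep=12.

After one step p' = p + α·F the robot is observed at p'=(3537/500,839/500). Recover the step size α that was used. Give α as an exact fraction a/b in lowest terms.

α = 1/5

F_att = 3/4·(g−p) = 3/4·(-13,-15) = (-9.7500,-11.2500)
o1: d²=10 ≤ ρ²=54; F_rep = 12·(1,-3)/10² = (0.1200,-0.3600)
o2: d²=289 > ρ²=54 → inactive
o3: d²=269 > ρ²=54 → inactive
o4: d²=250 > ρ²=54 → inactive
F = F_att + ΣF_rep = (-9.6300,-11.6100)
Δp = p'−p = (-1.9260,-2.3220); α = Δx/Fx = (-963/500) / (-963/100) = 1/5
check: Δy/Fy = (-1161/500) / (-1161/100) = 1/5 ✓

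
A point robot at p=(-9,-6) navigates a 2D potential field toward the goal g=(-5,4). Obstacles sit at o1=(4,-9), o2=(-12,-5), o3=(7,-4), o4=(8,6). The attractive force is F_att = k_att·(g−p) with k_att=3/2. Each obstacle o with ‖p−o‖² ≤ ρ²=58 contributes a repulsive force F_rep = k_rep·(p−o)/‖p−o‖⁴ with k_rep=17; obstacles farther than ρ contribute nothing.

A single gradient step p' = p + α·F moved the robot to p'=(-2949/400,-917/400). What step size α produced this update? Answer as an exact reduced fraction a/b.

F_att = 3/2·(g−p) = 3/2·(4,10) = (6.0000,15.0000)
o1: d²=178 > ρ²=58 → inactive
o2: d²=10 ≤ ρ²=58; F_rep = 17·(3,-1)/10² = (0.5100,-0.1700)
o3: d²=260 > ρ²=58 → inactive
o4: d²=433 > ρ²=58 → inactive
F = F_att + ΣF_rep = (6.5100,14.8300)
Δp = p'−p = (1.6275,3.7075); α = Δx/Fx = (651/400) / (651/100) = 1/4
check: Δy/Fy = (1483/400) / (1483/100) = 1/4 ✓

α = 1/4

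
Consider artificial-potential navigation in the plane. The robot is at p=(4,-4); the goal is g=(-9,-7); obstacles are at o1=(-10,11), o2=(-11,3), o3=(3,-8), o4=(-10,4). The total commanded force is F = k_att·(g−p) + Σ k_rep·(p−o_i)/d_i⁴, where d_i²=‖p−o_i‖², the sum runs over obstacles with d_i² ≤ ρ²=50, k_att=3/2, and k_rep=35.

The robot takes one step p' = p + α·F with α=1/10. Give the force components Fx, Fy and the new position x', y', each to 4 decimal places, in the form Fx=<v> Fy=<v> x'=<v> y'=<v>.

F_att = 3/2·(g−p) = 3/2·(-13,-3) = (-19.5000,-4.5000)
o1: d²=421 > ρ²=50 → inactive
o2: d²=274 > ρ²=50 → inactive
o3: d²=17 ≤ ρ²=50; F_rep = 35·(1,4)/17² = (0.1211,0.4844)
o4: d²=260 > ρ²=50 → inactive
F = F_att + ΣF_rep = (-19.3789,-4.0156)
p' = p + 1/10·F = (2.0621,-4.4016)

Fx=-19.3789 Fy=-4.0156 x'=2.0621 y'=-4.4016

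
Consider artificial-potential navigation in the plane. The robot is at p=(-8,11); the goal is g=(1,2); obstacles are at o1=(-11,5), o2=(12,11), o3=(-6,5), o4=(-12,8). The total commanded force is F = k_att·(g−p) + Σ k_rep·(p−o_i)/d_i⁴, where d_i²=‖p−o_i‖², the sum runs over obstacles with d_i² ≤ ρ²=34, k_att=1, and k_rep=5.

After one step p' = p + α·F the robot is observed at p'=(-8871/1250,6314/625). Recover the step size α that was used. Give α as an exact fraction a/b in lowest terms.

α = 1/10

F_att = 1·(g−p) = 1·(9,-9) = (9.0000,-9.0000)
o1: d²=45 > ρ²=34 → inactive
o2: d²=400 > ρ²=34 → inactive
o3: d²=40 > ρ²=34 → inactive
o4: d²=25 ≤ ρ²=34; F_rep = 5·(4,3)/25² = (0.0320,0.0240)
F = F_att + ΣF_rep = (9.0320,-8.9760)
Δp = p'−p = (0.9032,-0.8976); α = Δx/Fx = (1129/1250) / (1129/125) = 1/10
check: Δy/Fy = (-561/625) / (-1122/125) = 1/10 ✓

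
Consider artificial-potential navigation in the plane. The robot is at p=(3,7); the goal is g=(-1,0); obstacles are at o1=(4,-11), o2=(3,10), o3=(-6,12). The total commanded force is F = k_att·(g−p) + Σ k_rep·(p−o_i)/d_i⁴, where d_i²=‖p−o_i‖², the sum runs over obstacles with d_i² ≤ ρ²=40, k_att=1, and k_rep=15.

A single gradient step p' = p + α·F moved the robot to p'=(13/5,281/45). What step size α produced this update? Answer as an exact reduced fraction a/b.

α = 1/10

F_att = 1·(g−p) = 1·(-4,-7) = (-4.0000,-7.0000)
o1: d²=325 > ρ²=40 → inactive
o2: d²=9 ≤ ρ²=40; F_rep = 15·(0,-3)/9² = (0.0000,-0.5556)
o3: d²=106 > ρ²=40 → inactive
F = F_att + ΣF_rep = (-4.0000,-7.5556)
Δp = p'−p = (-0.4000,-0.7556); α = Δx/Fx = (-2/5) / (-4) = 1/10
check: Δy/Fy = (-34/45) / (-68/9) = 1/10 ✓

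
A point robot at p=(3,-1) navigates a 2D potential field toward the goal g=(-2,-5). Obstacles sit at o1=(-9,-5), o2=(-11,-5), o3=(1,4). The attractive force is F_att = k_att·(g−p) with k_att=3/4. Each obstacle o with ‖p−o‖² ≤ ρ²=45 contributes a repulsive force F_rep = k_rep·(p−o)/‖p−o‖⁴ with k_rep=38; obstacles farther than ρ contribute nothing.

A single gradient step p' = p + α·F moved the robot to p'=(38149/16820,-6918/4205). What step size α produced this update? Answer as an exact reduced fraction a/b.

F_att = 3/4·(g−p) = 3/4·(-5,-4) = (-3.7500,-3.0000)
o1: d²=160 > ρ²=45 → inactive
o2: d²=212 > ρ²=45 → inactive
o3: d²=29 ≤ ρ²=45; F_rep = 38·(2,-5)/29² = (0.0904,-0.2259)
F = F_att + ΣF_rep = (-3.6596,-3.2259)
Δp = p'−p = (-0.7319,-0.6452); α = Δx/Fx = (-12311/16820) / (-12311/3364) = 1/5
check: Δy/Fy = (-2713/4205) / (-2713/841) = 1/5 ✓

α = 1/5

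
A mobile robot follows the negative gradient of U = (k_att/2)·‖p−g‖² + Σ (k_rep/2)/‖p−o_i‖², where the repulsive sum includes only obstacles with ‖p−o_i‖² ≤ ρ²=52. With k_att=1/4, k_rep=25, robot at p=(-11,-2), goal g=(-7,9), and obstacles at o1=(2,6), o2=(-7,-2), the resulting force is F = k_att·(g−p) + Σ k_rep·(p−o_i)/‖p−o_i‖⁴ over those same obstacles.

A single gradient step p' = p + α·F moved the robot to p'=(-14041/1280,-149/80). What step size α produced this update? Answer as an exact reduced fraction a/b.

α = 1/20

F_att = 1/4·(g−p) = 1/4·(4,11) = (1.0000,2.7500)
o1: d²=233 > ρ²=52 → inactive
o2: d²=16 ≤ ρ²=52; F_rep = 25·(-4,0)/16² = (-0.3906,0.0000)
F = F_att + ΣF_rep = (0.6094,2.7500)
Δp = p'−p = (0.0305,0.1375); α = Δx/Fx = (39/1280) / (39/64) = 1/20
check: Δy/Fy = (11/80) / (11/4) = 1/20 ✓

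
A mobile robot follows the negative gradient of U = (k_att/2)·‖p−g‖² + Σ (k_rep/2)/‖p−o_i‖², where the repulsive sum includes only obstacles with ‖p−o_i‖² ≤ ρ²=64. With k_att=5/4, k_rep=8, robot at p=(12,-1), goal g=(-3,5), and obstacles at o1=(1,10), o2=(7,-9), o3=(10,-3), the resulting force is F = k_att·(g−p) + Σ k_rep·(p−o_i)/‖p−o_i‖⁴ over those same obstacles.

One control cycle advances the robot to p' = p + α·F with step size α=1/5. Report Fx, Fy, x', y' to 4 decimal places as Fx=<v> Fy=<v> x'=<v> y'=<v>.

F_att = 5/4·(g−p) = 5/4·(-15,6) = (-18.7500,7.5000)
o1: d²=242 > ρ²=64 → inactive
o2: d²=89 > ρ²=64 → inactive
o3: d²=8 ≤ ρ²=64; F_rep = 8·(2,2)/8² = (0.2500,0.2500)
F = F_att + ΣF_rep = (-18.5000,7.7500)
p' = p + 1/5·F = (8.3000,0.5500)

Fx=-18.5000 Fy=7.7500 x'=8.3000 y'=0.5500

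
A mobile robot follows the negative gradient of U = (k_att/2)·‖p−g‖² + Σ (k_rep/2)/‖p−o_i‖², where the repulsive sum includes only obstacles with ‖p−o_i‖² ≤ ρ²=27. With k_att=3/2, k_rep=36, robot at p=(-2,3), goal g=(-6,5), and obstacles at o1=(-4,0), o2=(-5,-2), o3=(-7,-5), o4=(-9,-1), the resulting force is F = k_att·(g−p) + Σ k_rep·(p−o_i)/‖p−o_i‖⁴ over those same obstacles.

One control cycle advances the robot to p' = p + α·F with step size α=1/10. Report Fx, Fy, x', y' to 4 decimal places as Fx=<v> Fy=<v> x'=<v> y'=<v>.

Fx=-5.5740 Fy=3.6391 x'=-2.5574 y'=3.3639

F_att = 3/2·(g−p) = 3/2·(-4,2) = (-6.0000,3.0000)
o1: d²=13 ≤ ρ²=27; F_rep = 36·(2,3)/13² = (0.4260,0.6391)
o2: d²=34 > ρ²=27 → inactive
o3: d²=89 > ρ²=27 → inactive
o4: d²=65 > ρ²=27 → inactive
F = F_att + ΣF_rep = (-5.5740,3.6391)
p' = p + 1/10·F = (-2.5574,3.3639)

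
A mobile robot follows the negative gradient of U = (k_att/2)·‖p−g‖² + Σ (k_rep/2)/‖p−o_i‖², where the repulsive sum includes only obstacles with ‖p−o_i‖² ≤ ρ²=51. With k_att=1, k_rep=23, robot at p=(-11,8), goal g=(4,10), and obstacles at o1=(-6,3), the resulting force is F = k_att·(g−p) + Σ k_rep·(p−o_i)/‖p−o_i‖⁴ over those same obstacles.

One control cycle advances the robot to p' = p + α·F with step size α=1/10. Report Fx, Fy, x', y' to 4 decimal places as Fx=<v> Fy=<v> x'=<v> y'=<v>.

Fx=14.9540 Fy=2.0460 x'=-9.5046 y'=8.2046

F_att = 1·(g−p) = 1·(15,2) = (15.0000,2.0000)
o1: d²=50 ≤ ρ²=51; F_rep = 23·(-5,5)/50² = (-0.0460,0.0460)
F = F_att + ΣF_rep = (14.9540,2.0460)
p' = p + 1/10·F = (-9.5046,8.2046)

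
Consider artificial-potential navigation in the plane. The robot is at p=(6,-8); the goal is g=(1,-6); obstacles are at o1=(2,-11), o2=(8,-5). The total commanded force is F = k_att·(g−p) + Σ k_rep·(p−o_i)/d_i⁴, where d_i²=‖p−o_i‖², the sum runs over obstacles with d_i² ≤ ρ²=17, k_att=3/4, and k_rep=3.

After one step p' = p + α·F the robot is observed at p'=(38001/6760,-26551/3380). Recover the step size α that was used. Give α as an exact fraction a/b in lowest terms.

F_att = 3/4·(g−p) = 3/4·(-5,2) = (-3.7500,1.5000)
o1: d²=25 > ρ²=17 → inactive
o2: d²=13 ≤ ρ²=17; F_rep = 3·(-2,-3)/13² = (-0.0355,-0.0533)
F = F_att + ΣF_rep = (-3.7855,1.4467)
Δp = p'−p = (-0.3786,0.1447); α = Δx/Fx = (-2559/6760) / (-2559/676) = 1/10
check: Δy/Fy = (489/3380) / (489/338) = 1/10 ✓

α = 1/10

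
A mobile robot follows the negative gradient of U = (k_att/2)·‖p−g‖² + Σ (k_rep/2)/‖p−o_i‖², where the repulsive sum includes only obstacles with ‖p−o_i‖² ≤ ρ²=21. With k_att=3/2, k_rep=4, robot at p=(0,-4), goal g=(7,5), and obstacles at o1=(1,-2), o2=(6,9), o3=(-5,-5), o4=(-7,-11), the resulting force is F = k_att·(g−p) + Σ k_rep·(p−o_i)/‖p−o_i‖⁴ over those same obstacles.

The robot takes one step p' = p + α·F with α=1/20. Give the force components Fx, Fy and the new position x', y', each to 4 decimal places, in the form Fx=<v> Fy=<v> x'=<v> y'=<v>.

F_att = 3/2·(g−p) = 3/2·(7,9) = (10.5000,13.5000)
o1: d²=5 ≤ ρ²=21; F_rep = 4·(-1,-2)/5² = (-0.1600,-0.3200)
o2: d²=205 > ρ²=21 → inactive
o3: d²=26 > ρ²=21 → inactive
o4: d²=98 > ρ²=21 → inactive
F = F_att + ΣF_rep = (10.3400,13.1800)
p' = p + 1/20·F = (0.5170,-3.3410)

Fx=10.3400 Fy=13.1800 x'=0.5170 y'=-3.3410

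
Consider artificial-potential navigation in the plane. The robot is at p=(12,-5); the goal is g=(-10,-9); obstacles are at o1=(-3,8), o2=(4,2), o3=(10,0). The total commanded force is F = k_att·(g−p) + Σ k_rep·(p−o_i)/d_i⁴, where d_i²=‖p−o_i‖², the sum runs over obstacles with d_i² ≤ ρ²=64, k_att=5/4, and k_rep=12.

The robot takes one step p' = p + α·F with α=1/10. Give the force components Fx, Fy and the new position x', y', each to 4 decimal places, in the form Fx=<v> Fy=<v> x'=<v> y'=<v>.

F_att = 5/4·(g−p) = 5/4·(-22,-4) = (-27.5000,-5.0000)
o1: d²=394 > ρ²=64 → inactive
o2: d²=113 > ρ²=64 → inactive
o3: d²=29 ≤ ρ²=64; F_rep = 12·(2,-5)/29² = (0.0285,-0.0713)
F = F_att + ΣF_rep = (-27.4715,-5.0713)
p' = p + 1/10·F = (9.2529,-5.5071)

Fx=-27.4715 Fy=-5.0713 x'=9.2529 y'=-5.5071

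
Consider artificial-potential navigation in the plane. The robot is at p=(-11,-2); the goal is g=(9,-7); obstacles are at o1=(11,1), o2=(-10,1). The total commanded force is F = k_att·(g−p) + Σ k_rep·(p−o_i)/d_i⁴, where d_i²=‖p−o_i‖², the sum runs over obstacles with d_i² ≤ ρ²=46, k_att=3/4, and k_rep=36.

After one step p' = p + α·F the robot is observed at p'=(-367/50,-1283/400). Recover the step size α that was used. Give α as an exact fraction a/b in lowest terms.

α = 1/4

F_att = 3/4·(g−p) = 3/4·(20,-5) = (15.0000,-3.7500)
o1: d²=493 > ρ²=46 → inactive
o2: d²=10 ≤ ρ²=46; F_rep = 36·(-1,-3)/10² = (-0.3600,-1.0800)
F = F_att + ΣF_rep = (14.6400,-4.8300)
Δp = p'−p = (3.6600,-1.2075); α = Δx/Fx = (183/50) / (366/25) = 1/4
check: Δy/Fy = (-483/400) / (-483/100) = 1/4 ✓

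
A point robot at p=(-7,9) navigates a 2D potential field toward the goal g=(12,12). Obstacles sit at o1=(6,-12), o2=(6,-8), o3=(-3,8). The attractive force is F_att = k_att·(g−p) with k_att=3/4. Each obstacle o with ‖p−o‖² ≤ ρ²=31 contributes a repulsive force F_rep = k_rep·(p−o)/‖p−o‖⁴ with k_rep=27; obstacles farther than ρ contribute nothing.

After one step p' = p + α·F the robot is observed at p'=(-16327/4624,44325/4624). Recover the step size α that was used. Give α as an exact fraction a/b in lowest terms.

α = 1/4

F_att = 3/4·(g−p) = 3/4·(19,3) = (14.2500,2.2500)
o1: d²=610 > ρ²=31 → inactive
o2: d²=458 > ρ²=31 → inactive
o3: d²=17 ≤ ρ²=31; F_rep = 27·(-4,1)/17² = (-0.3737,0.0934)
F = F_att + ΣF_rep = (13.8763,2.3434)
Δp = p'−p = (3.4691,0.5859); α = Δx/Fx = (16041/4624) / (16041/1156) = 1/4
check: Δy/Fy = (2709/4624) / (2709/1156) = 1/4 ✓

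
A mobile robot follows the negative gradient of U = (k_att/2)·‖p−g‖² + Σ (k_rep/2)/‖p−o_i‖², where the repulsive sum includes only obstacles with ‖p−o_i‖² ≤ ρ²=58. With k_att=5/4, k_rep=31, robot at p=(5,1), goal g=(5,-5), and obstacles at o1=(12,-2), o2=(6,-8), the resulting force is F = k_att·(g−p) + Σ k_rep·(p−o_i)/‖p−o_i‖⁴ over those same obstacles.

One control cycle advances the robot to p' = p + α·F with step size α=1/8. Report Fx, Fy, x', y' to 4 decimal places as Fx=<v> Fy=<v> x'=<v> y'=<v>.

Fx=-0.0645 Fy=-7.4724 x'=4.9919 y'=0.0660

F_att = 5/4·(g−p) = 5/4·(0,-6) = (0.0000,-7.5000)
o1: d²=58 ≤ ρ²=58; F_rep = 31·(-7,3)/58² = (-0.0645,0.0276)
o2: d²=82 > ρ²=58 → inactive
F = F_att + ΣF_rep = (-0.0645,-7.4724)
p' = p + 1/8·F = (4.9919,0.0660)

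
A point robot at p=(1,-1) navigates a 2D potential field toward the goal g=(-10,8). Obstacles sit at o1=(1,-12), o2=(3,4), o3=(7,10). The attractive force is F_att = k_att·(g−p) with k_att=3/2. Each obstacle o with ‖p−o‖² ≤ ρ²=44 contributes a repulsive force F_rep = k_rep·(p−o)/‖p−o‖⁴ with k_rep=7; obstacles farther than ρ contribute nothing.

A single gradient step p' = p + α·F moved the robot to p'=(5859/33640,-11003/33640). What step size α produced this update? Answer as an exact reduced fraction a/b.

F_att = 3/2·(g−p) = 3/2·(-11,9) = (-16.5000,13.5000)
o1: d²=121 > ρ²=44 → inactive
o2: d²=29 ≤ ρ²=44; F_rep = 7·(-2,-5)/29² = (-0.0166,-0.0416)
o3: d²=157 > ρ²=44 → inactive
F = F_att + ΣF_rep = (-16.5166,13.4584)
Δp = p'−p = (-0.8258,0.6729); α = Δx/Fx = (-27781/33640) / (-27781/1682) = 1/20
check: Δy/Fy = (22637/33640) / (22637/1682) = 1/20 ✓

α = 1/20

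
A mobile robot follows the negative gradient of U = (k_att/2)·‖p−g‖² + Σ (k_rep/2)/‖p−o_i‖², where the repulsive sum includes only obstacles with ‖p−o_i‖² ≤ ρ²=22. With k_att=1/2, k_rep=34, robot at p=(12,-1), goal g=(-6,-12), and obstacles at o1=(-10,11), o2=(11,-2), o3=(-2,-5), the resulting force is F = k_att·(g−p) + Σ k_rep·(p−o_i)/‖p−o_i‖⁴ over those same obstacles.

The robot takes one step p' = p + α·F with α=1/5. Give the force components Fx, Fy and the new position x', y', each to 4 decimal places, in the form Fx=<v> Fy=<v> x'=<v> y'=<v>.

F_att = 1/2·(g−p) = 1/2·(-18,-11) = (-9.0000,-5.5000)
o1: d²=628 > ρ²=22 → inactive
o2: d²=2 ≤ ρ²=22; F_rep = 34·(1,1)/2² = (8.5000,8.5000)
o3: d²=212 > ρ²=22 → inactive
F = F_att + ΣF_rep = (-0.5000,3.0000)
p' = p + 1/5·F = (11.9000,-0.4000)

Fx=-0.5000 Fy=3.0000 x'=11.9000 y'=-0.4000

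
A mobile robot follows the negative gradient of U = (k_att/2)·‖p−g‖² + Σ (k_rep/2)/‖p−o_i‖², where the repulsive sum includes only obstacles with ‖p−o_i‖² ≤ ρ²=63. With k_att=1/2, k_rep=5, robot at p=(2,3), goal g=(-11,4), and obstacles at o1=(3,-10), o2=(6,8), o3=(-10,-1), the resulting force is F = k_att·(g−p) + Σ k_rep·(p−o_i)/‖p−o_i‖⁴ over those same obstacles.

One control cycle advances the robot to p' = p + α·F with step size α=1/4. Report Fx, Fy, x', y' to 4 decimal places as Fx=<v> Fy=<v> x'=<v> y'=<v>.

Fx=-6.5119 Fy=0.4851 x'=0.3720 y'=3.1213

F_att = 1/2·(g−p) = 1/2·(-13,1) = (-6.5000,0.5000)
o1: d²=170 > ρ²=63 → inactive
o2: d²=41 ≤ ρ²=63; F_rep = 5·(-4,-5)/41² = (-0.0119,-0.0149)
o3: d²=160 > ρ²=63 → inactive
F = F_att + ΣF_rep = (-6.5119,0.4851)
p' = p + 1/4·F = (0.3720,3.1213)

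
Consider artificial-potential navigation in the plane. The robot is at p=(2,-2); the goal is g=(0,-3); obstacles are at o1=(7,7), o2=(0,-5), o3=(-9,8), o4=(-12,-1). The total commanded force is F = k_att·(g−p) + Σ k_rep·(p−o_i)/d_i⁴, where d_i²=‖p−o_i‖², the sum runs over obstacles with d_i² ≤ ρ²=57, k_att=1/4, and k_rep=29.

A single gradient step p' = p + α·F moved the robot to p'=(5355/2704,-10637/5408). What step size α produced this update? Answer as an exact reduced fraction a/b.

α = 1/8

F_att = 1/4·(g−p) = 1/4·(-2,-1) = (-0.5000,-0.2500)
o1: d²=106 > ρ²=57 → inactive
o2: d²=13 ≤ ρ²=57; F_rep = 29·(2,3)/13² = (0.3432,0.5148)
o3: d²=221 > ρ²=57 → inactive
o4: d²=197 > ρ²=57 → inactive
F = F_att + ΣF_rep = (-0.1568,0.2648)
Δp = p'−p = (-0.0196,0.0331); α = Δx/Fx = (-53/2704) / (-53/338) = 1/8
check: Δy/Fy = (179/5408) / (179/676) = 1/8 ✓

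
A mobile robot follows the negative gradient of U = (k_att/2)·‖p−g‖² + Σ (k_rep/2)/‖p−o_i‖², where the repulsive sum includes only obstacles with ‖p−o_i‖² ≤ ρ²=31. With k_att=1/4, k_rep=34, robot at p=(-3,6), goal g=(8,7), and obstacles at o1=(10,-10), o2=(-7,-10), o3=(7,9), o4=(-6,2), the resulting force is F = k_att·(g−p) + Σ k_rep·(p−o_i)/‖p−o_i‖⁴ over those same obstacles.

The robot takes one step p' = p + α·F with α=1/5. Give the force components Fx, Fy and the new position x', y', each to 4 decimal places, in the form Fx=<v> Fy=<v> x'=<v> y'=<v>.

Fx=2.9132 Fy=0.4676 x'=-2.4174 y'=6.0935

F_att = 1/4·(g−p) = 1/4·(11,1) = (2.7500,0.2500)
o1: d²=425 > ρ²=31 → inactive
o2: d²=272 > ρ²=31 → inactive
o3: d²=109 > ρ²=31 → inactive
o4: d²=25 ≤ ρ²=31; F_rep = 34·(3,4)/25² = (0.1632,0.2176)
F = F_att + ΣF_rep = (2.9132,0.4676)
p' = p + 1/5·F = (-2.4174,6.0935)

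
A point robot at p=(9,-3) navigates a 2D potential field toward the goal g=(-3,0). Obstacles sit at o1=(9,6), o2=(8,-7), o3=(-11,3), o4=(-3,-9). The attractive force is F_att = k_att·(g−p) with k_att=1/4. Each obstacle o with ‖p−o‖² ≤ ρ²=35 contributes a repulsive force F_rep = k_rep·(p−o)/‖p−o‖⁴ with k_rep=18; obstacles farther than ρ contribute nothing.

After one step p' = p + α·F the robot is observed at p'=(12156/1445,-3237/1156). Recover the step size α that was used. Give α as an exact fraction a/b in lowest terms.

F_att = 1/4·(g−p) = 1/4·(-12,3) = (-3.0000,0.7500)
o1: d²=81 > ρ²=35 → inactive
o2: d²=17 ≤ ρ²=35; F_rep = 18·(1,4)/17² = (0.0623,0.2491)
o3: d²=436 > ρ²=35 → inactive
o4: d²=180 > ρ²=35 → inactive
F = F_att + ΣF_rep = (-2.9377,0.9991)
Δp = p'−p = (-0.5875,0.1998); α = Δx/Fx = (-849/1445) / (-849/289) = 1/5
check: Δy/Fy = (231/1156) / (1155/1156) = 1/5 ✓

α = 1/5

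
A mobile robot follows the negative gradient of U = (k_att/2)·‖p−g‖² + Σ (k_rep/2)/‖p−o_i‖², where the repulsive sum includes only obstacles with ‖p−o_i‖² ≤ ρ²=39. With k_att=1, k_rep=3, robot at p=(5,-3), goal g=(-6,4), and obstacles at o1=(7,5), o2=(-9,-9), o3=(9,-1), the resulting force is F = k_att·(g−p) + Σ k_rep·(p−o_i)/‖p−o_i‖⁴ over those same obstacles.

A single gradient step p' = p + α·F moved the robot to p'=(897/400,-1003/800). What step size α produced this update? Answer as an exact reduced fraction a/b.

α = 1/4

F_att = 1·(g−p) = 1·(-11,7) = (-11.0000,7.0000)
o1: d²=68 > ρ²=39 → inactive
o2: d²=232 > ρ²=39 → inactive
o3: d²=20 ≤ ρ²=39; F_rep = 3·(-4,-2)/20² = (-0.0300,-0.0150)
F = F_att + ΣF_rep = (-11.0300,6.9850)
Δp = p'−p = (-2.7575,1.7463); α = Δx/Fx = (-1103/400) / (-1103/100) = 1/4
check: Δy/Fy = (1397/800) / (1397/200) = 1/4 ✓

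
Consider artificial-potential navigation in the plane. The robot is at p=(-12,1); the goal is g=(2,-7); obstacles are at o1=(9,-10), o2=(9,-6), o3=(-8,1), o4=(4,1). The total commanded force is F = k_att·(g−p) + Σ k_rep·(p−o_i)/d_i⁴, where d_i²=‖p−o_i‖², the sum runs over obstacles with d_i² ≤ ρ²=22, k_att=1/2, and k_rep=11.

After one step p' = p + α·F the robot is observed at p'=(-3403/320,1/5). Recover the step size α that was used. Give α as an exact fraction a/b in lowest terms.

α = 1/5

F_att = 1/2·(g−p) = 1/2·(14,-8) = (7.0000,-4.0000)
o1: d²=562 > ρ²=22 → inactive
o2: d²=490 > ρ²=22 → inactive
o3: d²=16 ≤ ρ²=22; F_rep = 11·(-4,0)/16² = (-0.1719,0.0000)
o4: d²=256 > ρ²=22 → inactive
F = F_att + ΣF_rep = (6.8281,-4.0000)
Δp = p'−p = (1.3656,-0.8000); α = Δx/Fx = (437/320) / (437/64) = 1/5
check: Δy/Fy = (-4/5) / (-4) = 1/5 ✓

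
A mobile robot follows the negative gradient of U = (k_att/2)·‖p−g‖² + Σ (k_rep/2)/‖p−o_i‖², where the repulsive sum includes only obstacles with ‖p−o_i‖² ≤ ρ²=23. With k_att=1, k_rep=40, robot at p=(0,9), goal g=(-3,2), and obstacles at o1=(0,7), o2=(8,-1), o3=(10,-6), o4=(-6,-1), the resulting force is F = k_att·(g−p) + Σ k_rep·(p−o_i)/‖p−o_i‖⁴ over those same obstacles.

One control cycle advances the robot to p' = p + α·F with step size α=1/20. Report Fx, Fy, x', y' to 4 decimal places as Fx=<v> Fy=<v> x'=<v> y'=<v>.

F_att = 1·(g−p) = 1·(-3,-7) = (-3.0000,-7.0000)
o1: d²=4 ≤ ρ²=23; F_rep = 40·(0,2)/4² = (0.0000,5.0000)
o2: d²=164 > ρ²=23 → inactive
o3: d²=325 > ρ²=23 → inactive
o4: d²=136 > ρ²=23 → inactive
F = F_att + ΣF_rep = (-3.0000,-2.0000)
p' = p + 1/20·F = (-0.1500,8.9000)

Fx=-3.0000 Fy=-2.0000 x'=-0.1500 y'=8.9000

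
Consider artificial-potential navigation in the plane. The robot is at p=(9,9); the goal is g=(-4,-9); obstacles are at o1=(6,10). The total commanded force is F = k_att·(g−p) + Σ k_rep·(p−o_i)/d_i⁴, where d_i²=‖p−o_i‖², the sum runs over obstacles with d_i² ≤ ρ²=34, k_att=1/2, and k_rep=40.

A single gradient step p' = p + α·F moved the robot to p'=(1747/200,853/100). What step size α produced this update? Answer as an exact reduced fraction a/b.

F_att = 1/2·(g−p) = 1/2·(-13,-18) = (-6.5000,-9.0000)
o1: d²=10 ≤ ρ²=34; F_rep = 40·(3,-1)/10² = (1.2000,-0.4000)
F = F_att + ΣF_rep = (-5.3000,-9.4000)
Δp = p'−p = (-0.2650,-0.4700); α = Δx/Fx = (-53/200) / (-53/10) = 1/20
check: Δy/Fy = (-47/100) / (-47/5) = 1/20 ✓

α = 1/20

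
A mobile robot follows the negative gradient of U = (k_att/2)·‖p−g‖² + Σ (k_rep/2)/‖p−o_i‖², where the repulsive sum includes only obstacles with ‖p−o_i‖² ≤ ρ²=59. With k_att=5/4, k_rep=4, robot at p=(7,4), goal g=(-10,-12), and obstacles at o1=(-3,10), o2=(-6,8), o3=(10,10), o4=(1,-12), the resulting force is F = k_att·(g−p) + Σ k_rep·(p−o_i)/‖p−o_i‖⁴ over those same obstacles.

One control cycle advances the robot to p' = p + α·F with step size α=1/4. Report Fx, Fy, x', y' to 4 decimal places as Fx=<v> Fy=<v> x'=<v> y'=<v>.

Fx=-21.2559 Fy=-20.0119 x'=1.6860 y'=-1.0030

F_att = 5/4·(g−p) = 5/4·(-17,-16) = (-21.2500,-20.0000)
o1: d²=136 > ρ²=59 → inactive
o2: d²=185 > ρ²=59 → inactive
o3: d²=45 ≤ ρ²=59; F_rep = 4·(-3,-6)/45² = (-0.0059,-0.0119)
o4: d²=292 > ρ²=59 → inactive
F = F_att + ΣF_rep = (-21.2559,-20.0119)
p' = p + 1/4·F = (1.6860,-1.0030)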